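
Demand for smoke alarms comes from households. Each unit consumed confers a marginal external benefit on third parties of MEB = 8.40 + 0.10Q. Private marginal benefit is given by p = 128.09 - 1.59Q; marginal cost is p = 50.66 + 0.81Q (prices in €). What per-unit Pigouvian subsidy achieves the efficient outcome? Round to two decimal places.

Social marginal benefit = demand + MEB = 136.49 - 1.49Q.
Set SMB = MC: 136.49 - 1.49Q = 50.66 + 0.81Q → Q* = 37.3174.
The Pigouvian subsidy equals MEB at Q*: 8.40 + 0.10×37.3174 = 12.1317.

subsidy = €12.13 per unit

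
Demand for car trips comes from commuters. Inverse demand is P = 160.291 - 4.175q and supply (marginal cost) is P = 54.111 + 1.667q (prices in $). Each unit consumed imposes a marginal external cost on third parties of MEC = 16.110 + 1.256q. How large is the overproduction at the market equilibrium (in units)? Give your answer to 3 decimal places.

Market equilibrium (private): 54.111 + 1.667q = 160.291 - 4.175q → q_m = 18.1753.
Social marginal benefit = demand − MEC = 144.181 - 5.431q.
Set SMB = MC: 144.181 - 5.431q = 54.111 + 1.667q → q* = 12.6895.
Gap = |18.1753 − 12.6895| = 5.4858.

5.486 units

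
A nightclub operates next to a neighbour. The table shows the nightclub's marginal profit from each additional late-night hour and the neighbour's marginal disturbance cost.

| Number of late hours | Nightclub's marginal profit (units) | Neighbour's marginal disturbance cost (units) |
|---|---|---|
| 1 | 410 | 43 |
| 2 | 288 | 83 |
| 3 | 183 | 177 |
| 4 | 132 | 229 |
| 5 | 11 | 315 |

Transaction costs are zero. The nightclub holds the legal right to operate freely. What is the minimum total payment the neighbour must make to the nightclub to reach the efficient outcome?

Left alone the nightclub would choose level 5 (marginal profit stays positive).
Efficient level: k* = 3 (marginal profit ≥ marginal disturbance cost through 3).
The neighbour must at least cover the nightclub's forgone profit from cutting 5→3: 132 + 11 = 143.

143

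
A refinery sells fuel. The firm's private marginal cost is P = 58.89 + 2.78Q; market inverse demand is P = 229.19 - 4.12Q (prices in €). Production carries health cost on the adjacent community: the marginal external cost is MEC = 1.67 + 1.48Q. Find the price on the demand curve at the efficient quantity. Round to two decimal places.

P = €146.28

Social marginal cost = private MC + MEC = 60.56 + 4.26Q.
Set SMC = demand: 60.56 + 4.26Q = 229.19 - 4.12Q → Q* = 20.1229.
Consumer price on the demand curve at Q*: 229.19 − 4.12×20.1229 = 146.2837.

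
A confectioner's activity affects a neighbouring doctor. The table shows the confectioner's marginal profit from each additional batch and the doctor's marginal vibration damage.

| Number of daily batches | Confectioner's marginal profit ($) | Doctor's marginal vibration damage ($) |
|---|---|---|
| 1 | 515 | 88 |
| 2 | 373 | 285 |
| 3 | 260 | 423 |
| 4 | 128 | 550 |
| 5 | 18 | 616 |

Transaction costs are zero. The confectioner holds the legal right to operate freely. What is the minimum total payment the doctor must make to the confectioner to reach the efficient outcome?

$406

Left alone the confectioner would choose level 5 (marginal profit stays positive).
Efficient level: k* = 2 (marginal profit ≥ marginal vibration damage through 2).
The doctor must at least cover the confectioner's forgone profit from cutting 5→2: 260 + 128 + 18 = 406.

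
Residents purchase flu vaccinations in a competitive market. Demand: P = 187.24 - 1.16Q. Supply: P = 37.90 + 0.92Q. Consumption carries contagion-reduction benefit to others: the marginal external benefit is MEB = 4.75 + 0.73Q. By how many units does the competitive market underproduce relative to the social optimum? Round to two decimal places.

Market equilibrium (private): 37.90 + 0.92Q = 187.24 - 1.16Q → Q_m = 71.7981.
Social marginal benefit = demand + MEB = 191.99 - 0.43Q.
Set SMB = MC: 191.99 - 0.43Q = 37.90 + 0.92Q → Q* = 114.1407.
Gap = |71.7981 − 114.1407| = 42.3426.

42.34 units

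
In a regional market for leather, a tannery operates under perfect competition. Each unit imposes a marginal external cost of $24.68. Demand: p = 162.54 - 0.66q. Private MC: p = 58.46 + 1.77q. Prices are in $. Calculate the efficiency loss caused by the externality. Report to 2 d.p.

DWL = $125.33

Market equilibrium (private): 58.46 + 1.77q = 162.54 - 0.66q → q_m = 42.8313.
Social marginal cost = private MC + MEC = 83.14 + 1.77q.
Set SMC = demand: 83.14 + 1.77q = 162.54 - 0.66q → q* = 32.6749.
Between q* and q_m the wedge SMC − demand runs linearly from 0 to MEC(q_m), so the loss is a triangle.
DWL = ½ × 10.1564 × 24.6800 = 125.3300.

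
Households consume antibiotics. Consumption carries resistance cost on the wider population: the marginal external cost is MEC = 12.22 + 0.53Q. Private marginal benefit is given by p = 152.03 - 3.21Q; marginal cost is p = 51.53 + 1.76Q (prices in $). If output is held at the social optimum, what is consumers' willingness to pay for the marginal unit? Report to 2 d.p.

P = $100.51

Social marginal benefit = demand − MEC = 139.81 - 3.74Q.
Set SMB = MC: 139.81 - 3.74Q = 51.53 + 1.76Q → Q* = 16.0509.
Consumer price on the demand curve at Q*: 152.03 − 3.21×16.0509 = 100.5066.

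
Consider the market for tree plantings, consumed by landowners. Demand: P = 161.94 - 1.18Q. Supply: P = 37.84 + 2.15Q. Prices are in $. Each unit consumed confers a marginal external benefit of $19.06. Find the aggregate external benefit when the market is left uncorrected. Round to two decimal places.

Market equilibrium (private): 37.84 + 2.15Q = 161.94 - 1.18Q → Q_m = 37.2673.
Total external benefit = MEB × Q_m = 19.06 × 37.2673 = 710.3147.

$710.31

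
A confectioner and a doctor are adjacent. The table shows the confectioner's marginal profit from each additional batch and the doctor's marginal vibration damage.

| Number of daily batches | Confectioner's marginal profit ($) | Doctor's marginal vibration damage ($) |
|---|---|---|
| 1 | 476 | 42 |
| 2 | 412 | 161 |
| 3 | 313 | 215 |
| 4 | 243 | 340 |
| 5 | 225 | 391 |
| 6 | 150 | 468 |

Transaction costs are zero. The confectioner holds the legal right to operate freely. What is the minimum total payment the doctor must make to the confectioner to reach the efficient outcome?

$618

Left alone the confectioner would choose level 6 (marginal profit stays positive).
Efficient level: k* = 3 (marginal profit ≥ marginal vibration damage through 3).
The doctor must at least cover the confectioner's forgone profit from cutting 6→3: 243 + 225 + 150 = 618.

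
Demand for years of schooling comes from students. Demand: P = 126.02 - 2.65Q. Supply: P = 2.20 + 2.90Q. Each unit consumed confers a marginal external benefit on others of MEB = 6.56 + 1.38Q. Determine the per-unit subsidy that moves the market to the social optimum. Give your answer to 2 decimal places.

subsidy = 49.71 per unit

Social marginal benefit = demand + MEB = 132.58 - 1.27Q.
Set SMB = MC: 132.58 - 1.27Q = 2.20 + 2.90Q → Q* = 31.2662.
The Pigouvian subsidy equals MEB at Q*: 6.56 + 1.38×31.2662 = 49.7074.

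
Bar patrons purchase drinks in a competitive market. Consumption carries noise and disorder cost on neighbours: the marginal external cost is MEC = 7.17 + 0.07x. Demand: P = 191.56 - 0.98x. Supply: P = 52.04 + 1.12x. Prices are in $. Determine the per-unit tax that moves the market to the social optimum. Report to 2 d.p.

tax = $11.44 per unit

Social marginal benefit = demand − MEC = 184.39 - 1.05x.
Set SMB = MC: 184.39 - 1.05x = 52.04 + 1.12x → x* = 60.9908.
The Pigouvian tax equals MEC at x*: 7.17 + 0.07×60.9908 = 11.4394.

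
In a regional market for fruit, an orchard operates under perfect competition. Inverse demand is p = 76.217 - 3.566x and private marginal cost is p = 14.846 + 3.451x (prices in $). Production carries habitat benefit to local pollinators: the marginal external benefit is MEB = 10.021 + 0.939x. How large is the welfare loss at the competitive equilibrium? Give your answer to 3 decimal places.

DWL = $27.350

Market equilibrium (private): 14.846 + 3.451x = 76.217 - 3.566x → x_m = 8.7460.
Social marginal cost = private MC − MEB = 4.825 + 2.512x.
Set SMC = demand: 4.825 + 2.512x = 76.217 - 3.566x → x* = 11.7460.
Between x* and x_m the wedge demand − SMC runs linearly from 0 to MEB(x_m), so the loss is a triangle.
DWL = ½ × 3.0000 × 18.2335 = 27.3503.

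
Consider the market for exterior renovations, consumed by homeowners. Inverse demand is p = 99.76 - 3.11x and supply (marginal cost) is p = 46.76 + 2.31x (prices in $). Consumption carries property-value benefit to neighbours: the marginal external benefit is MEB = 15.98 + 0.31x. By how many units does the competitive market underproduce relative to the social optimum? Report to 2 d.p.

Market equilibrium (private): 46.76 + 2.31x = 99.76 - 3.11x → x_m = 9.7786.
Social marginal benefit = demand + MEB = 115.74 - 2.80x.
Set SMB = MC: 115.74 - 2.80x = 46.76 + 2.31x → x* = 13.4990.
Gap = |9.7786 − 13.4990| = 3.7204.

3.72 units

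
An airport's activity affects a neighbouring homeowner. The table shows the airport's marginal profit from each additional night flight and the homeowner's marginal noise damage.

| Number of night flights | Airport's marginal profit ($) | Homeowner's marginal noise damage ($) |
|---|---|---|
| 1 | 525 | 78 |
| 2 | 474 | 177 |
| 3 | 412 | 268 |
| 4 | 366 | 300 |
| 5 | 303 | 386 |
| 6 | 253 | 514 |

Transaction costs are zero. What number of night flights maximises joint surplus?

Bargaining reaches the level where marginal profit last exceeds marginal noise damage.
That holds through level 4 (366 ≥ 300) but not at 5 (303 < 386).

4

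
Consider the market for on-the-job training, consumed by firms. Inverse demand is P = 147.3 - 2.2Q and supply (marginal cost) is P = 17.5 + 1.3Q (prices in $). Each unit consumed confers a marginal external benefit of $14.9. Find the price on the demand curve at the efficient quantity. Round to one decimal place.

Social marginal benefit = demand + MEB = 162.2 - 2.2Q.
Set SMB = MC: 162.2 - 2.2Q = 17.5 + 1.3Q → Q* = 41.3429.
Consumer price on the demand curve at Q*: 147.3 − 2.2×41.3429 = 56.3456.

P = $56.3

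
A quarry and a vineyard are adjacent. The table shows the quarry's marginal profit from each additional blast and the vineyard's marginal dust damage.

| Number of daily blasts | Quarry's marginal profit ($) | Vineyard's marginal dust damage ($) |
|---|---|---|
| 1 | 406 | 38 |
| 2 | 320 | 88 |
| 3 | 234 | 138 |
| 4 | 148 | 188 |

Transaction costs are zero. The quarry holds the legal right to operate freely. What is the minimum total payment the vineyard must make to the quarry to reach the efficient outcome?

$148

Left alone the quarry would choose level 4 (marginal profit stays positive).
Efficient level: k* = 3 (marginal profit ≥ marginal dust damage through 3).
The vineyard must at least cover the quarry's forgone profit from cutting 4→3: 148 = 148.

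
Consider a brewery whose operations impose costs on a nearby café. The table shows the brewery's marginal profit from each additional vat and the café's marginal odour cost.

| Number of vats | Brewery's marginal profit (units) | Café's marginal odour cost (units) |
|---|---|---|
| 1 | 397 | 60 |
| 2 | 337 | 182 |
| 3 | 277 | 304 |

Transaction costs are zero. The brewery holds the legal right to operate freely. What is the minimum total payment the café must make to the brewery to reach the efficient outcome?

277

Left alone the brewery would choose level 3 (marginal profit stays positive).
Efficient level: k* = 2 (marginal profit ≥ marginal odour cost through 2).
The café must at least cover the brewery's forgone profit from cutting 3→2: 277 = 277.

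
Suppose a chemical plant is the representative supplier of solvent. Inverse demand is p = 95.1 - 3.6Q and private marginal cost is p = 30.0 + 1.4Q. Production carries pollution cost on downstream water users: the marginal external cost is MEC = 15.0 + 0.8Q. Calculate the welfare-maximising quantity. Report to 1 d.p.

Social marginal cost = private MC + MEC = 45.0 + 2.2Q.
Set SMC = demand: 45.0 + 2.2Q = 95.1 - 3.6Q → Q* = 8.6379.

Q* = 8.6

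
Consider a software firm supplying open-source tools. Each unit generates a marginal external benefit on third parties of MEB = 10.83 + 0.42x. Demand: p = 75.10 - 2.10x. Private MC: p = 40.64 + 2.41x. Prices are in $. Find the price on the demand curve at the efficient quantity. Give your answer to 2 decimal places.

P = $51.85

Social marginal cost = private MC − MEB = 29.81 + 1.99x.
Set SMC = demand: 29.81 + 1.99x = 75.10 - 2.10x → x* = 11.0733.
Consumer price on the demand curve at x*: 75.10 − 2.10×11.0733 = 51.8461.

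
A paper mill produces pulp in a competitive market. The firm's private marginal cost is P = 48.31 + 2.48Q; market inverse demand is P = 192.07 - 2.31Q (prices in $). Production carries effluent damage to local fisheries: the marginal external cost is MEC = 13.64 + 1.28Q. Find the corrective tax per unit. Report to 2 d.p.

Social marginal cost = private MC + MEC = 61.95 + 3.76Q.
Set SMC = demand: 61.95 + 3.76Q = 192.07 - 2.31Q → Q* = 21.4366.
The Pigouvian tax equals MEC at Q*: 13.64 + 1.28×21.4366 = 41.0788.

tax = $41.08 per unit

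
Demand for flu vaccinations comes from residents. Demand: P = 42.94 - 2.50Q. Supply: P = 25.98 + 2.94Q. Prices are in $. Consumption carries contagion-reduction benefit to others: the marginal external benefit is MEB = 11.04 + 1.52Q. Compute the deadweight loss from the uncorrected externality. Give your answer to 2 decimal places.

DWL = $31.76

Market equilibrium (private): 25.98 + 2.94Q = 42.94 - 2.50Q → Q_m = 3.1176.
Social marginal benefit = demand + MEB = 53.98 - 0.98Q.
Set SMB = MC: 53.98 - 0.98Q = 25.98 + 2.94Q → Q* = 7.1429.
Height of the DWL triangle at Q_m is SMB(Q_m) − MC(Q_m) = MEB(Q_m) = 15.7788.
DWL = ½ × 4.0253 × 15.7788 = 31.7572.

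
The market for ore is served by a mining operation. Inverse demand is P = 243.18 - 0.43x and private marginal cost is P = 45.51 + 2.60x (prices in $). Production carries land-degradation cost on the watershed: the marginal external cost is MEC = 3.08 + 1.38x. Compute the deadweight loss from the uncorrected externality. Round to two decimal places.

Market equilibrium (private): 45.51 + 2.60x = 243.18 - 0.43x → x_m = 65.2376.
Social marginal cost = private MC + MEC = 48.59 + 3.98x.
Set SMC = demand: 48.59 + 3.98x = 243.18 - 0.43x → x* = 44.1247.
Height of the DWL triangle at x_m is SMC(x_m) − demand(x_m) = MEC(x_m) = 93.1079.
DWL = ½ × 21.1129 × 93.1079 = 982.8889.

DWL = $982.89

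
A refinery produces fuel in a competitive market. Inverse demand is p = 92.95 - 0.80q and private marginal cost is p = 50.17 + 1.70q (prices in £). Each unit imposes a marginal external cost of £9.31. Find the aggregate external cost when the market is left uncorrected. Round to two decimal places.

Market equilibrium (private): 50.17 + 1.70q = 92.95 - 0.80q → q_m = 17.1120.
Total external cost = MEC × q_m = 9.31 × 17.1120 = 159.3127.

£159.31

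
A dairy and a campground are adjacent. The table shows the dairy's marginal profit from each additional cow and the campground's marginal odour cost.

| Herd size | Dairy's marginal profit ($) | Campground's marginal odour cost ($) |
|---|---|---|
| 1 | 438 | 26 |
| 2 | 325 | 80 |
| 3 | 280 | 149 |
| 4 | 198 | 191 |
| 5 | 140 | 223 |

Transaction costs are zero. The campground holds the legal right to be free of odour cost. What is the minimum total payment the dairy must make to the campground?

$446

Efficient level: marginal profit ≥ marginal odour cost through level 4, so k* = 4.
With the campground holding the right, the dairy must at least compensate total damage at k*: 26 + 80 + 149 + 191 = 446.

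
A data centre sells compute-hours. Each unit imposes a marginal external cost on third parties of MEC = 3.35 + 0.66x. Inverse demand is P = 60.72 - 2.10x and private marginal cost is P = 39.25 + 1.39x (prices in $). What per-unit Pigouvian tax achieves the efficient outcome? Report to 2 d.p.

Social marginal cost = private MC + MEC = 42.60 + 2.05x.
Set SMC = demand: 42.60 + 2.05x = 60.72 - 2.10x → x* = 4.3663.
The Pigouvian tax equals MEC at x*: 3.35 + 0.66×4.3663 = 6.2318.

tax = $6.23 per unit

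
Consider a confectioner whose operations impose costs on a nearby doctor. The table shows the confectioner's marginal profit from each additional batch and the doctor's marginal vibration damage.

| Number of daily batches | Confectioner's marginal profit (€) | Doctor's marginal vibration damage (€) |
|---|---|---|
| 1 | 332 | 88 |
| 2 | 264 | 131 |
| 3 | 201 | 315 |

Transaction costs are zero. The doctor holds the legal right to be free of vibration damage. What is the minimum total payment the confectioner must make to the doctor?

€219

Efficient level: marginal profit ≥ marginal vibration damage through level 2, so k* = 2.
With the doctor holding the right, the confectioner must at least compensate total damage at k*: 88 + 131 = 219.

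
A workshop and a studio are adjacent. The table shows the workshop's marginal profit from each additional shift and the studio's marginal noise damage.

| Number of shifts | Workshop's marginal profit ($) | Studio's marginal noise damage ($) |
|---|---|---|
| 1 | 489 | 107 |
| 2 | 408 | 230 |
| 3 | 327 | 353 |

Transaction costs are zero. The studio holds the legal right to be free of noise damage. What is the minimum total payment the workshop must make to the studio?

$337

Efficient level: marginal profit ≥ marginal noise damage through level 2, so k* = 2.
With the studio holding the right, the workshop must at least compensate total damage at k*: 107 + 230 = 337.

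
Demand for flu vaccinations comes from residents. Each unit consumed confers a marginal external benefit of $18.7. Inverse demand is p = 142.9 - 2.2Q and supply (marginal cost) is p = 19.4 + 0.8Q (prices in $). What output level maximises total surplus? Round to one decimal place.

Q* = 47.4

Social marginal benefit = demand + MEB = 161.6 - 2.2Q.
Set SMB = MC: 161.6 - 2.2Q = 19.4 + 0.8Q → Q* = 47.4000.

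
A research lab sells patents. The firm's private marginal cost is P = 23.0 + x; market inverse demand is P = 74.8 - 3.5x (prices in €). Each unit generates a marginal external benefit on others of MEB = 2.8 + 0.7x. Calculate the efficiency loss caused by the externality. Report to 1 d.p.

Market equilibrium (private): 23.0 + x = 74.8 - 3.5x → x_m = 11.5111.
Social marginal cost = private MC − MEB = 20.2 + 0.3x.
Set SMC = demand: 20.2 + 0.3x = 74.8 - 3.5x → x* = 14.3684.
The loss is the area between SMC and demand from x* to x_m; with linear curves that's a triangle of height MEB(x_m).
DWL = ½ × 2.8573 × 10.8578 = 15.5120.

DWL = €15.5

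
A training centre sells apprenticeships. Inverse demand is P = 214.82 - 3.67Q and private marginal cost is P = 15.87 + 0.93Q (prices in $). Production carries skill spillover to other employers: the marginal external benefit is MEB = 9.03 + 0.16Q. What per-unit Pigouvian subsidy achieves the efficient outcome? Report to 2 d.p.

subsidy = $16.52 per unit

Social marginal cost = private MC − MEB = 6.84 + 0.77Q.
Set SMC = demand: 6.84 + 0.77Q = 214.82 - 3.67Q → Q* = 46.8423.
The Pigouvian subsidy equals MEB at Q*: 9.03 + 0.16×46.8423 = 16.5248.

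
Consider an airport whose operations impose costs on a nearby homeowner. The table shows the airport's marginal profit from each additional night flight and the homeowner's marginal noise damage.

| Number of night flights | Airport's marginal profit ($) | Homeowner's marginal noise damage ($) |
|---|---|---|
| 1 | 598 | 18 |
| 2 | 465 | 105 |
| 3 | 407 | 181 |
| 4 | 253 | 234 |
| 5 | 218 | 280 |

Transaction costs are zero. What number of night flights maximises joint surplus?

4

Bargaining reaches the level where marginal profit last exceeds marginal noise damage.
That holds through level 4 (253 ≥ 234) but not at 5 (218 < 280).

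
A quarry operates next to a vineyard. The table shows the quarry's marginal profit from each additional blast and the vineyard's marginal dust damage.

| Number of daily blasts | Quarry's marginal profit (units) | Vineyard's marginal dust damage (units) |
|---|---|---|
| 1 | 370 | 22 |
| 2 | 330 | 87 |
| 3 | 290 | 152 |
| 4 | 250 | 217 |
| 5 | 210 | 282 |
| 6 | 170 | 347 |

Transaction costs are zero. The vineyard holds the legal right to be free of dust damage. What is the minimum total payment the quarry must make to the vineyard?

478

Efficient level: marginal profit ≥ marginal dust damage through level 4, so k* = 4.
With the vineyard holding the right, the quarry must at least compensate total damage at k*: 22 + 87 + 152 + 217 = 478.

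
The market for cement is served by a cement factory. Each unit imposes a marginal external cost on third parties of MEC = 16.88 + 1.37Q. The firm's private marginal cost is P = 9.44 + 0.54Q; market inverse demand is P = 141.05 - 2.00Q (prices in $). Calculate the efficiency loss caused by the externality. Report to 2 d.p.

Market equilibrium (private): 9.44 + 0.54Q = 141.05 - 2.00Q → Q_m = 51.8150.
Social marginal cost = private MC + MEC = 26.32 + 1.91Q.
Set SMC = demand: 26.32 + 1.91Q = 141.05 - 2.00Q → Q* = 29.3427.
The welfare-loss triangle has base |Q_m − Q*| and height MEC(Q_m) (the vertical gap between SMC and demand is zero at Q* and MEC at Q_m).
DWL = ½ × 22.4723 × 87.8665 = 987.2812.

DWL = $987.28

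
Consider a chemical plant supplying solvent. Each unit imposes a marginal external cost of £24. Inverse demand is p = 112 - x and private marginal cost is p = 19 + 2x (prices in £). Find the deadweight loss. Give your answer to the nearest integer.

DWL = £96

Market equilibrium (private): 19 + 2x = 112 - x → x_m = 31.0000.
Social marginal cost = private MC + MEC = 43 + 2x.
Set SMC = demand: 43 + 2x = 112 - x → x* = 23.0000.
Height of the DWL triangle at x_m is SMC(x_m) − demand(x_m) = MEC(x_m) = 24.0000.
DWL = ½ × 8.0000 × 24.0000 = 96.0000.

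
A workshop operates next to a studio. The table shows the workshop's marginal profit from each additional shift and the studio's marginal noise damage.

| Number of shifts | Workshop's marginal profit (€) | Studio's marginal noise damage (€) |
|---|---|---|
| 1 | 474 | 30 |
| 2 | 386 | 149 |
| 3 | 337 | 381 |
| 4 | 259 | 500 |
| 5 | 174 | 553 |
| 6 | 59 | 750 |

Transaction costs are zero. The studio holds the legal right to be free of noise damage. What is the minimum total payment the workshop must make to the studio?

Efficient level: marginal profit ≥ marginal noise damage through level 2, so k* = 2.
With the studio holding the right, the workshop must at least compensate total damage at k*: 30 + 149 = 179.

€179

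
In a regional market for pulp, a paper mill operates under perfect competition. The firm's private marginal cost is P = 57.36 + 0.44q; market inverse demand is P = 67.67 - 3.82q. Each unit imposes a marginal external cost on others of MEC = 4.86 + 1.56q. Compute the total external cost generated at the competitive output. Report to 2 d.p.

Market equilibrium (private): 57.36 + 0.44q = 67.67 - 3.82q → q_m = 2.4202.
Total external cost = ∫₀^{q_m} (4.86 + 1.56q) dq = 4.86×2.4202 + ½×1.56×2.4202² = 16.3309.

16.33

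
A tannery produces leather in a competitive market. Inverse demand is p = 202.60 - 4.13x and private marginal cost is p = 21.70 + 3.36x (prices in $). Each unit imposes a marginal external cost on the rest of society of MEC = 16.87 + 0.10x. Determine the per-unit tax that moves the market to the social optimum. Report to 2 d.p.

Social marginal cost = private MC + MEC = 38.57 + 3.46x.
Set SMC = demand: 38.57 + 3.46x = 202.60 - 4.13x → x* = 21.6113.
The Pigouvian tax equals MEC at x*: 16.87 + 0.10×21.6113 = 19.0311.

tax = $19.03 per unit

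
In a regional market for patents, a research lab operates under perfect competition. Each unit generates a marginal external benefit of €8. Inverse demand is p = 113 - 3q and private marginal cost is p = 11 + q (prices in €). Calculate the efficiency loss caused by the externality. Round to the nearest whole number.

DWL = €8

Market equilibrium (private): 11 + q = 113 - 3q → q_m = 25.5000.
Social marginal cost = private MC − MEB = 3 + q.
Set SMC = demand: 3 + q = 113 - 3q → q* = 27.5000.
Between q* and q_m the wedge demand − SMC runs linearly from 0 to MEB(q_m), so the loss is a triangle.
DWL = ½ × 2.0000 × 8.0000 = 8.0000.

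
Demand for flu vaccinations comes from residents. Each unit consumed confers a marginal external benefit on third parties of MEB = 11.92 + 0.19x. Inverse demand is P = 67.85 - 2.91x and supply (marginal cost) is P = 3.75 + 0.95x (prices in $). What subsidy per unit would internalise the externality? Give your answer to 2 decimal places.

Social marginal benefit = demand + MEB = 79.77 - 2.72x.
Set SMB = MC: 79.77 - 2.72x = 3.75 + 0.95x → x* = 20.7139.
The Pigouvian subsidy equals MEB at x*: 11.92 + 0.19×20.7139 = 15.8556.

subsidy = $15.86 per unit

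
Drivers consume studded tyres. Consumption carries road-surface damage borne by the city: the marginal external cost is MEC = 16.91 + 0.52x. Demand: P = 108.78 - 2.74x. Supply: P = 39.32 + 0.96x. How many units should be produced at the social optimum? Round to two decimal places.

x* = 12.45

Social marginal benefit = demand − MEC = 91.87 - 3.26x.
Set SMB = MC: 91.87 - 3.26x = 39.32 + 0.96x → x* = 12.4526.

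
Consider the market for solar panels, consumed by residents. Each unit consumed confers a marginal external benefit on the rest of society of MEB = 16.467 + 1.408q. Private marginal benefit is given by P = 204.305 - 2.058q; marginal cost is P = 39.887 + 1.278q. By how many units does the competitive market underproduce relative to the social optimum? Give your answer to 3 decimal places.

44.534 units

Market equilibrium (private): 39.887 + 1.278q = 204.305 - 2.058q → q_m = 49.2860.
Social marginal benefit = demand + MEB = 220.772 - 0.650q.
Set SMB = MC: 220.772 - 0.650q = 39.887 + 1.278q → q* = 93.8200.
Gap = |49.2860 − 93.8200| = 44.5340.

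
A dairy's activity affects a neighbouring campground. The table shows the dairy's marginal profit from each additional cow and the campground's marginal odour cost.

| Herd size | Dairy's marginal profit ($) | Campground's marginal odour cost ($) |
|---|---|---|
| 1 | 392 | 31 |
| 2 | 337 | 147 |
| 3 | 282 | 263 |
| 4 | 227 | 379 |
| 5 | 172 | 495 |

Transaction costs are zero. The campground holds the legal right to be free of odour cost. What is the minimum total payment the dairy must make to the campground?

Efficient level: marginal profit ≥ marginal odour cost through level 3, so k* = 3.
With the campground holding the right, the dairy must at least compensate total damage at k*: 31 + 147 + 263 = 441.

$441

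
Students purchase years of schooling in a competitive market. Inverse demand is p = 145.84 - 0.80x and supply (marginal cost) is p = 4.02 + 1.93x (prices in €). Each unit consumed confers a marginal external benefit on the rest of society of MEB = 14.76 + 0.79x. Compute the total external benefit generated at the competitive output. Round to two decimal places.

Market equilibrium (private): 4.02 + 1.93x = 145.84 - 0.80x → x_m = 51.9487.
Total external benefit = ∫₀^{x_m} (14.76 + 0.79x) dx = 14.76×51.9487 + ½×0.79×51.9487² = 1832.7364.

€1832.74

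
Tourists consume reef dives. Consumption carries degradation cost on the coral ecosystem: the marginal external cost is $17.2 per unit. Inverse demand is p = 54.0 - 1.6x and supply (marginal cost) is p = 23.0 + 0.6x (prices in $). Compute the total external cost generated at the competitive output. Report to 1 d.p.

Market equilibrium (private): 23.0 + 0.6x = 54.0 - 1.6x → x_m = 14.0909.
Total external cost = MEC × x_m = 17.2 × 14.0909 = 242.3635.

$242.4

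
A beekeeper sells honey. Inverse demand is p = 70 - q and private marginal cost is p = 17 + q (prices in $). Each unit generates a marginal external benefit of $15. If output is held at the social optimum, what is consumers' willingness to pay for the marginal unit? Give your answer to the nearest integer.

Social marginal cost = private MC − MEB = 2 + q.
Set SMC = demand: 2 + q = 70 - q → q* = 34.0000.
Consumer price on the demand curve at q*: 70 − 1×34.0000 = 36.0000.

P = $36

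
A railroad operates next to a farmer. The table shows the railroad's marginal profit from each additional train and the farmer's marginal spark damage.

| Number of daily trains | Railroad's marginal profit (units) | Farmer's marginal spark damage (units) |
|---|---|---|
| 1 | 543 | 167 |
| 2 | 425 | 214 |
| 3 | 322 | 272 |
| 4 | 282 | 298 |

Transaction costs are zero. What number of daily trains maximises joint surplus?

Bargaining reaches the level where marginal profit last exceeds marginal spark damage.
That holds through level 3 (322 ≥ 272) but not at 4 (282 < 298).

3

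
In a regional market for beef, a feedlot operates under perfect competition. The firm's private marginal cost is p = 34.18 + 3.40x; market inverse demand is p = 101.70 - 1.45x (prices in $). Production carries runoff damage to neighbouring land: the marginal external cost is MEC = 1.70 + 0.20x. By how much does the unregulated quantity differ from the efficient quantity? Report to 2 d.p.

Market equilibrium (private): 34.18 + 3.40x = 101.70 - 1.45x → x_m = 13.9216.
Social marginal cost = private MC + MEC = 35.88 + 3.60x.
Set SMC = demand: 35.88 + 3.60x = 101.70 - 1.45x → x* = 13.0337.
Gap = |13.9216 − 13.0337| = 0.8879.

0.89 units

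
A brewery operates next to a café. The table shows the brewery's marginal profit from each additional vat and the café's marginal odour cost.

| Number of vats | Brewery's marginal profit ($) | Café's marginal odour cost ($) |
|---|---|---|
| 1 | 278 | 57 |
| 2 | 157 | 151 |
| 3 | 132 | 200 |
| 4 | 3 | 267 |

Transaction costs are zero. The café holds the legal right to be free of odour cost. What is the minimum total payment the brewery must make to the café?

$208

Efficient level: marginal profit ≥ marginal odour cost through level 2, so k* = 2.
With the café holding the right, the brewery must at least compensate total damage at k*: 57 + 151 = 208.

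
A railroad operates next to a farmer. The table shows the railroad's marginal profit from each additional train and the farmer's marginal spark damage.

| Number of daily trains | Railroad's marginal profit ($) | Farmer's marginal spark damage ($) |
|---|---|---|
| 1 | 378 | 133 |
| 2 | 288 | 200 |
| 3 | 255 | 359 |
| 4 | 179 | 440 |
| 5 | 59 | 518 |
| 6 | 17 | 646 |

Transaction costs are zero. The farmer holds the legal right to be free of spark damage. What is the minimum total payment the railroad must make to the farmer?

$333

Efficient level: marginal profit ≥ marginal spark damage through level 2, so k* = 2.
With the farmer holding the right, the railroad must at least compensate total damage at k*: 133 + 200 = 333.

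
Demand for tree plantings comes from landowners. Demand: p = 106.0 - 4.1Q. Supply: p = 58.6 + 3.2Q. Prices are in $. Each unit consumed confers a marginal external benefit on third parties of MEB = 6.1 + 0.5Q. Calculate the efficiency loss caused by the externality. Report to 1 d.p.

DWL = $6.4

Market equilibrium (private): 58.6 + 3.2Q = 106.0 - 4.1Q → Q_m = 6.4932.
Social marginal benefit = demand + MEB = 112.1 - 3.6Q.
Set SMB = MC: 112.1 - 3.6Q = 58.6 + 3.2Q → Q* = 7.8676.
Between Q* and Q_m the wedge SMB − MC runs linearly from 0 to MEB(Q_m), so the loss is a triangle.
DWL = ½ × 1.3744 × 9.3466 = 6.4230.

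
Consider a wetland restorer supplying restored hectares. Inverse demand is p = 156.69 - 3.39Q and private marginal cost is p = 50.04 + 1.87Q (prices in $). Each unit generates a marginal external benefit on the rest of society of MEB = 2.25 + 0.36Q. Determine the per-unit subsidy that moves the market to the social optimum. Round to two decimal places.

Social marginal cost = private MC − MEB = 47.79 + 1.51Q.
Set SMC = demand: 47.79 + 1.51Q = 156.69 - 3.39Q → Q* = 22.2245.
The Pigouvian subsidy equals MEB at Q*: 2.25 + 0.36×22.2245 = 10.2508.

subsidy = $10.25 per unit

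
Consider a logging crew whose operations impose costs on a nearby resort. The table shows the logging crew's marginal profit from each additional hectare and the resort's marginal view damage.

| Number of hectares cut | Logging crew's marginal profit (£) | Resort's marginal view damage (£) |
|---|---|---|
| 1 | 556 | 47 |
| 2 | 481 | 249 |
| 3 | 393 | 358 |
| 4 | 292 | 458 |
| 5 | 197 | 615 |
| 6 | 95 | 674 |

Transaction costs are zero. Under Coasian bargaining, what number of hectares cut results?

3

Bargaining reaches the level where marginal profit last exceeds marginal view damage.
That holds through level 3 (393 ≥ 358) but not at 4 (292 < 458).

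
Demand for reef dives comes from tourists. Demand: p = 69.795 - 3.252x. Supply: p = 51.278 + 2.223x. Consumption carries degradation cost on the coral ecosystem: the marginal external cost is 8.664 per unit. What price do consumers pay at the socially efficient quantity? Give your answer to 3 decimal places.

Social marginal benefit = demand − MEC = 61.131 - 3.252x.
Set SMB = MC: 61.131 - 3.252x = 51.278 + 2.223x → x* = 1.7996.
Consumer price on the demand curve at x*: 69.795 − 3.252×1.7996 = 63.9427.

P = 63.943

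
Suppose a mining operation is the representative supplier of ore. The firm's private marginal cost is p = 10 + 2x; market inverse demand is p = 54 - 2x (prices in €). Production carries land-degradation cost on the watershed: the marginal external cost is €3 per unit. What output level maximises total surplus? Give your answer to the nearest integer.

x* = 10

Social marginal cost = private MC + MEC = 13 + 2x.
Set SMC = demand: 13 + 2x = 54 - 2x → x* = 10.2500.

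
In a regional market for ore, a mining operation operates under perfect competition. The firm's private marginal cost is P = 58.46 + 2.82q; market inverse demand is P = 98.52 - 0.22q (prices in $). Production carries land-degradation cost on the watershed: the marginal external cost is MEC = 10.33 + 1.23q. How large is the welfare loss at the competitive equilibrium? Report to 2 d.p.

Market equilibrium (private): 58.46 + 2.82q = 98.52 - 0.22q → q_m = 13.1776.
Social marginal cost = private MC + MEC = 68.79 + 4.05q.
Set SMC = demand: 68.79 + 4.05q = 98.52 - 0.22q → q* = 6.9625.
The loss is the area between SMC and demand from q* to q_m; with linear curves that's a triangle of height MEC(q_m).
DWL = ½ × 6.2151 × 26.5385 = 82.4697.

DWL = $82.47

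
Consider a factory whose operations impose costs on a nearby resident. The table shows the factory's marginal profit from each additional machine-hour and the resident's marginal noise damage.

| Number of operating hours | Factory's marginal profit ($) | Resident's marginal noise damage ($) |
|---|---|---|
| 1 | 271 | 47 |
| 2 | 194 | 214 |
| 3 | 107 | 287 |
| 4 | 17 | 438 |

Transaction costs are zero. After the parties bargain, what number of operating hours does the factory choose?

1

Bargaining reaches the level where marginal profit last exceeds marginal noise damage.
That holds through level 1 (271 ≥ 47) but not at 2 (194 < 214).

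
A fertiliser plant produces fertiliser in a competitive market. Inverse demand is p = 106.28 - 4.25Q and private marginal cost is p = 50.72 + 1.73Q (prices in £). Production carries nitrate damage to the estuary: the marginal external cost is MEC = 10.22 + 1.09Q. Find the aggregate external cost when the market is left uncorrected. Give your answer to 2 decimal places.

Market equilibrium (private): 50.72 + 1.73Q = 106.28 - 4.25Q → Q_m = 9.2910.
Total external cost = ∫₀^{Q_m} (10.22 + 1.09Q) dQ = 10.22×9.2910 + ½×1.09×9.2910² = 141.9999.

£142.00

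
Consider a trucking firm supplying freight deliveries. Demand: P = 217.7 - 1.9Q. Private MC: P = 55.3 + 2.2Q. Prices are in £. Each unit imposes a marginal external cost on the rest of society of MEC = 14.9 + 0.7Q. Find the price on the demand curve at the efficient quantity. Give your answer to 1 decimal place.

P = £159.3

Social marginal cost = private MC + MEC = 70.2 + 2.9Q.
Set SMC = demand: 70.2 + 2.9Q = 217.7 - 1.9Q → Q* = 30.7292.
Consumer price on the demand curve at Q*: 217.7 − 1.9×30.7292 = 159.3145.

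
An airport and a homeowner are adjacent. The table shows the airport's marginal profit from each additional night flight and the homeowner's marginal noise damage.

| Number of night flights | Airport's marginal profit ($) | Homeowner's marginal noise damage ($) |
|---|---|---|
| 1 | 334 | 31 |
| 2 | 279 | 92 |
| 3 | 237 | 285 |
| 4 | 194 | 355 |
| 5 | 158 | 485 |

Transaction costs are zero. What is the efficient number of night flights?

Bargaining reaches the level where marginal profit last exceeds marginal noise damage.
That holds through level 2 (279 ≥ 92) but not at 3 (237 < 285).

2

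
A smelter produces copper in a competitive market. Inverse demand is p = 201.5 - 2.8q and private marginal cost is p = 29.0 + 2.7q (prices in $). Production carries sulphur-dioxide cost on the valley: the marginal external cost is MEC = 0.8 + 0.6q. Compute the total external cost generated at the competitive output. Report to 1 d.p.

Market equilibrium (private): 29.0 + 2.7q = 201.5 - 2.8q → q_m = 31.3636.
Total external cost = ∫₀^{q_m} (0.8 + 0.6q) dq = 0.8×31.3636 + ½×0.6×31.3636² = 320.1935.

$320.2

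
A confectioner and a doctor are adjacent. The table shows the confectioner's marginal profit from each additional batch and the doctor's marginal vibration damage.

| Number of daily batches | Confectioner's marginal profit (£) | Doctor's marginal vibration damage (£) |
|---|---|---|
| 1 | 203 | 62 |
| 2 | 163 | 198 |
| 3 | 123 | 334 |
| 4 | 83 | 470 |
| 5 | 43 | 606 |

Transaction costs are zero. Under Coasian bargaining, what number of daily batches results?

Bargaining reaches the level where marginal profit last exceeds marginal vibration damage.
That holds through level 1 (203 ≥ 62) but not at 2 (163 < 198).

1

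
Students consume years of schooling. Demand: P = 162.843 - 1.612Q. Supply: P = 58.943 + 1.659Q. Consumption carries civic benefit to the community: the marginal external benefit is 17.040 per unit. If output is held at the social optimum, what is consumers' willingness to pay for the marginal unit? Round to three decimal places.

Social marginal benefit = demand + MEB = 179.883 - 1.612Q.
Set SMB = MC: 179.883 - 1.612Q = 58.943 + 1.659Q → Q* = 36.9734.
Consumer price on the demand curve at Q*: 162.843 − 1.612×36.9734 = 103.2419.

P = 103.242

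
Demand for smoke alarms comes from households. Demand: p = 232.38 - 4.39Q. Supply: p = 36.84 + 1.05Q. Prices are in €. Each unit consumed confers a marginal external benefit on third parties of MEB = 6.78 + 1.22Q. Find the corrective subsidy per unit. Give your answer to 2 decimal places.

Social marginal benefit = demand + MEB = 239.16 - 3.17Q.
Set SMB = MC: 239.16 - 3.17Q = 36.84 + 1.05Q → Q* = 47.9431.
The Pigouvian subsidy equals MEB at Q*: 6.78 + 1.22×47.9431 = 65.2706.

subsidy = €65.27 per unit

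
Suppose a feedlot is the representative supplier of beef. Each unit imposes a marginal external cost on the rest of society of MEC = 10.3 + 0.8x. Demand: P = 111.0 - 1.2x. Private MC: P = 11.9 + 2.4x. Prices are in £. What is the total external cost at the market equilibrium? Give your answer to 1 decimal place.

Market equilibrium (private): 11.9 + 2.4x = 111.0 - 1.2x → x_m = 27.5278.
Total external cost = ∫₀^{x_m} (10.3 + 0.8x) dx = 10.3×27.5278 + ½×0.8×27.5278² = 586.6482.

£586.6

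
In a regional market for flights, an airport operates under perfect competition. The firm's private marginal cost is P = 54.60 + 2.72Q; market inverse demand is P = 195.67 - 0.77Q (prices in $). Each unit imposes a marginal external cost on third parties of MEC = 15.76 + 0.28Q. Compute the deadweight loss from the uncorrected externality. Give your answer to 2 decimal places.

Market equilibrium (private): 54.60 + 2.72Q = 195.67 - 0.77Q → Q_m = 40.4212.
Social marginal cost = private MC + MEC = 70.36 + 3.00Q.
Set SMC = demand: 70.36 + 3.00Q = 195.67 - 0.77Q → Q* = 33.2387.
Between Q* and Q_m the wedge SMC − demand runs linearly from 0 to MEC(Q_m), so the loss is a triangle.
DWL = ½ × 7.1825 × 27.0779 = 97.2435.

DWL = $97.24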